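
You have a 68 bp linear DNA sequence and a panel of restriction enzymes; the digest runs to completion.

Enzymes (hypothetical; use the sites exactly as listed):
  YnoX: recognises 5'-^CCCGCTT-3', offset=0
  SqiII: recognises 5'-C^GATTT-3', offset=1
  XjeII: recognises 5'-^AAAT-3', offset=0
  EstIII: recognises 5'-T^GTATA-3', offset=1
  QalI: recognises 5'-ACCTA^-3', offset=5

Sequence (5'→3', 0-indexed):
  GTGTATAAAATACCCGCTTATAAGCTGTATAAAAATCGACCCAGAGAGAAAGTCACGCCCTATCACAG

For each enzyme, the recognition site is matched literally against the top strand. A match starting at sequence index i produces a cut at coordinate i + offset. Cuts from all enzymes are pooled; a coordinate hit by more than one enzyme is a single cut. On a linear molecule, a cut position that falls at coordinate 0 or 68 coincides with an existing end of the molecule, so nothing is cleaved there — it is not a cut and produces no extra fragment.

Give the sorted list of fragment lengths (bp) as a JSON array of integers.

Scan for sites:
  YnoX CCCGCTT/0: at [12] ⇒ [12]
  SqiII (CGATTT, off=1): no sites
  XjeII AAAT/0: at [7, 32] ⇒ [7, 32]
  EstIII TGTATA/1: at [1, 25] ⇒ [2, 26]
  QalI (ACCTA, off=5): no sites

Pooled cuts: [2, 7, 12, 26, 32]

Fragment lengths:
  [0,2): 2 bp
  [2,7): 5 bp
  [7,12): 5 bp
  [12,26): 14 bp
  [26,32): 6 bp
  [32,68): 36 bp

[2,5,5,6,14,36]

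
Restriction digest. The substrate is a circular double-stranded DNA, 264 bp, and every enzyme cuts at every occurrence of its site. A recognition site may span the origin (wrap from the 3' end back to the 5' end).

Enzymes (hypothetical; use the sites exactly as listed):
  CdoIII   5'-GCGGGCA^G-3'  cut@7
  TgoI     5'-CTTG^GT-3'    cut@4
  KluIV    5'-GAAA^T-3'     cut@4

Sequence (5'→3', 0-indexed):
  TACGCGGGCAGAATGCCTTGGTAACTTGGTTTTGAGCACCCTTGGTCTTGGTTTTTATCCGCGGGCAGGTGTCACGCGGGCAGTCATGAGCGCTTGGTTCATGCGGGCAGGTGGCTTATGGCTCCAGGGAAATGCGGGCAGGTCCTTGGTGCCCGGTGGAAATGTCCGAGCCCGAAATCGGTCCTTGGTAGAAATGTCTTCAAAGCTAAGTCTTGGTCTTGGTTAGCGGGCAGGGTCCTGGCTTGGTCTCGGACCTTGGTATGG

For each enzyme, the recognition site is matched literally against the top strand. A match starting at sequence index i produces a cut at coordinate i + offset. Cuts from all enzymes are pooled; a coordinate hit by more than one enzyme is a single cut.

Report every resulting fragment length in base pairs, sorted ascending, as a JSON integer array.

[6,6,7,8,8,8,10,10,11,13,13,13,14,14,15,15,16,16,17,21,23]

Scan for sites:
  CdoIII GCGGGCAG/7: at [3, 60, 75, 102, 133, 225] ⇒ [10, 67, 82, 109, 140, 232]
  TgoI CTTGGT/4: at [16, 24, 40, 46, 92, 144, 183, 211, 217, 241, 254] ⇒ [20, 28, 44, 50, 96, 148, 187, 215, 221, 245, 258]
  KluIV GAAAT/4: at [128, 158, 173, 190] ⇒ [132, 162, 177, 194]

Pooled cuts: [10, 20, 28, 44, 50, 67, 82, 96, 109, 132, 140, 148, 162, 177, 187, 194, 215, 221, 232, 245, 258]

Fragments:
  10→20: 10 bp
  20→28: 8 bp
  28→44: 16 bp
  44→50: 6 bp
  50→67: 17 bp
  67→82: 15 bp
  82→96: 14 bp
  96→109: 13 bp
  109→132: 23 bp
  132→140: 8 bp
  140→148: 8 bp
  148→162: 14 bp
  162→177: 15 bp
  177→187: 10 bp
  187→194: 7 bp
  194→215: 21 bp
  215→221: 6 bp
  221→232: 11 bp
  232→245: 13 bp
  245→258: 13 bp
  258→10 (wrap): 264-258+10 = 16 bp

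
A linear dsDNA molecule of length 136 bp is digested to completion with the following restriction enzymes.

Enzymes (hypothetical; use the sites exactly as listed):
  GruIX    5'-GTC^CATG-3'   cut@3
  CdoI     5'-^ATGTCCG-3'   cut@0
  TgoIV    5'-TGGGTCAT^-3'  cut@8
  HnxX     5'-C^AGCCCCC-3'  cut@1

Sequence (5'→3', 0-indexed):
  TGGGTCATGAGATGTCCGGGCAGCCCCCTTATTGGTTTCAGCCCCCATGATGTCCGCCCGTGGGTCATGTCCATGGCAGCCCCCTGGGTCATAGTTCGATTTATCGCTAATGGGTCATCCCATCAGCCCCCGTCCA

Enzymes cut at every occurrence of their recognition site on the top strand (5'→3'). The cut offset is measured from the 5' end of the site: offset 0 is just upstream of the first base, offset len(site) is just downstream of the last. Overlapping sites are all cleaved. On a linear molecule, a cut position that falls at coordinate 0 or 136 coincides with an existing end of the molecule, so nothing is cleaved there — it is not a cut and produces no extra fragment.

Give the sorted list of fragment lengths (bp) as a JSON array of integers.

Scan for sites:
  GruIX (GTCCATG, off=3): starts [68] → cuts [71]
  CdoI (ATGTCCG, off=0): starts [11, 49] → cuts [11, 49]
  TgoIV (TGGGTCAT, off=8): starts [0, 60, 84, 110] → cuts [8, 68, 92, 118]
  HnxX (CAGCCCCC, off=1): starts [20, 38, 76, 123] → cuts [21, 39, 77, 124]

All cut coordinates (distinct, sorted): [8, 11, 21, 39, 49, 68, 71, 77, 92, 118, 124]

Fragment lengths:
  [0,8): 8 bp
  [8,11): 3 bp
  [11,21): 10 bp
  [21,39): 18 bp
  [39,49): 10 bp
  [49,68): 19 bp
  [68,71): 3 bp
  [71,77): 6 bp
  [77,92): 15 bp
  [92,118): 26 bp
  [118,124): 6 bp
  [124,136): 12 bp

[3,3,6,6,8,10,10,12,15,18,19,26]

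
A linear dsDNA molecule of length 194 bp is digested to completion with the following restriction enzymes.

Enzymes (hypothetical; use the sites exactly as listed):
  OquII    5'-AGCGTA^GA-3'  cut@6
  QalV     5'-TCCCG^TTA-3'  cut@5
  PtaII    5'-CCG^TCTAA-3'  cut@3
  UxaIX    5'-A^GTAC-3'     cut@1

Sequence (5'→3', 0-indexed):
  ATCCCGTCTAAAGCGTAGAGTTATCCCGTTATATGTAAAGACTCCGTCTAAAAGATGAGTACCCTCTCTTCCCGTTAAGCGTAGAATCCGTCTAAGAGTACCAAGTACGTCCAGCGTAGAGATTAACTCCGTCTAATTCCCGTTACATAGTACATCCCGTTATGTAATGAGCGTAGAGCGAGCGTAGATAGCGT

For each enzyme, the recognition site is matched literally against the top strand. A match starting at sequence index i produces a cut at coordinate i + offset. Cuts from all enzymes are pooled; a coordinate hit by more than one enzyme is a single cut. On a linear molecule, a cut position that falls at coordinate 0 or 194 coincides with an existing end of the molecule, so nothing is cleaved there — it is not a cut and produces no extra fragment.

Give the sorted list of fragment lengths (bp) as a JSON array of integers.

Per-enzyme occurrences:
  OquII AGCGTAGA/6: at [11, 77, 112, 169, 180] ⇒ [17, 83, 118, 175, 186]
  QalV TCCCGTTA/5: at [23, 69, 137, 154] ⇒ [28, 74, 142, 159]
  PtaII CCGTCTAA/3: at [3, 43, 87, 128] ⇒ [6, 46, 90, 131]
  UxaIX AGTAC/1: at [57, 96, 103, 148] ⇒ [58, 97, 104, 149]

All cut coordinates (distinct, sorted): [6, 17, 28, 46, 58, 74, 83, 90, 97, 104, 118, 131, 142, 149, 159, 175, 186]

Fragment lengths:
  [0,6): 6 bp
  [6,17): 11 bp
  [17,28): 11 bp
  [28,46): 18 bp
  [46,58): 12 bp
  [58,74): 16 bp
  [74,83): 9 bp
  [83,90): 7 bp
  [90,97): 7 bp
  [97,104): 7 bp
  [104,118): 14 bp
  [118,131): 13 bp
  [131,142): 11 bp
  [142,149): 7 bp
  [149,159): 10 bp
  [159,175): 16 bp
  [175,186): 11 bp
  [186,194): 8 bp

[6,7,7,7,7,8,9,10,11,11,11,11,12,13,14,16,16,18]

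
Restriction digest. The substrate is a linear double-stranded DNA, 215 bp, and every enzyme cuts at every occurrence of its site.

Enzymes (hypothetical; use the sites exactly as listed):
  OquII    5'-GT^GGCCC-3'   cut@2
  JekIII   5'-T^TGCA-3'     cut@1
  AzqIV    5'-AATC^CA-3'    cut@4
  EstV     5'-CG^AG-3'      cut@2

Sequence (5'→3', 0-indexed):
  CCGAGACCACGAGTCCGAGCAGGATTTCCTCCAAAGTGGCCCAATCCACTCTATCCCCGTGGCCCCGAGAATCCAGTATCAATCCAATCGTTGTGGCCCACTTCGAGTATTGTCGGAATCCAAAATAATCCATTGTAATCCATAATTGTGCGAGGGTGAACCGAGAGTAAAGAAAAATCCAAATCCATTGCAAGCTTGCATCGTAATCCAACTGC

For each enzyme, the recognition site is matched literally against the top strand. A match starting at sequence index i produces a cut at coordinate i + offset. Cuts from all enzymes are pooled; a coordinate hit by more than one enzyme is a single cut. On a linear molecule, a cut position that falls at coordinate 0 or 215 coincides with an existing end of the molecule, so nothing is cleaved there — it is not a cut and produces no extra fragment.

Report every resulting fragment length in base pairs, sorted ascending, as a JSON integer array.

[3,3,6,6,6,7,7,8,8,9,10,10,10,11,11,11,12,12,14,15,16,20]

Site scan:
  OquII (GTGGCCC, off=2): starts [35, 58, 92] → cuts [37, 60, 94]
  JekIII (TTGCA, off=1): starts [187, 195] → cuts [188, 196]
  AzqIV (AATCCA, off=4): starts [42, 69, 80, 116, 126, 136, 175, 181, 204] → cuts [46, 73, 84, 120, 130, 140, 179, 185, 208]
  EstV (CGAG, off=2): starts [1, 9, 15, 65, 103, 150, 161] → cuts [3, 11, 17, 67, 105, 152, 163]

Pooled cuts: [3, 11, 17, 37, 46, 60, 67, 73, 84, 94, 105, 120, 130, 140, 152, 163, 179, 185, 188, 196, 208]

Fragments:
  [0,3): 3 bp
  [3,11): 8 bp
  [11,17): 6 bp
  [17,37): 20 bp
  [37,46): 9 bp
  [46,60): 14 bp
  [60,67): 7 bp
  [67,73): 6 bp
  [73,84): 11 bp
  [84,94): 10 bp
  [94,105): 11 bp
  [105,120): 15 bp
  [120,130): 10 bp
  [130,140): 10 bp
  [140,152): 12 bp
  [152,163): 11 bp
  [163,179): 16 bp
  [179,185): 6 bp
  [185,188): 3 bp
  [188,196): 8 bp
  [196,208): 12 bp
  [208,215): 7 bp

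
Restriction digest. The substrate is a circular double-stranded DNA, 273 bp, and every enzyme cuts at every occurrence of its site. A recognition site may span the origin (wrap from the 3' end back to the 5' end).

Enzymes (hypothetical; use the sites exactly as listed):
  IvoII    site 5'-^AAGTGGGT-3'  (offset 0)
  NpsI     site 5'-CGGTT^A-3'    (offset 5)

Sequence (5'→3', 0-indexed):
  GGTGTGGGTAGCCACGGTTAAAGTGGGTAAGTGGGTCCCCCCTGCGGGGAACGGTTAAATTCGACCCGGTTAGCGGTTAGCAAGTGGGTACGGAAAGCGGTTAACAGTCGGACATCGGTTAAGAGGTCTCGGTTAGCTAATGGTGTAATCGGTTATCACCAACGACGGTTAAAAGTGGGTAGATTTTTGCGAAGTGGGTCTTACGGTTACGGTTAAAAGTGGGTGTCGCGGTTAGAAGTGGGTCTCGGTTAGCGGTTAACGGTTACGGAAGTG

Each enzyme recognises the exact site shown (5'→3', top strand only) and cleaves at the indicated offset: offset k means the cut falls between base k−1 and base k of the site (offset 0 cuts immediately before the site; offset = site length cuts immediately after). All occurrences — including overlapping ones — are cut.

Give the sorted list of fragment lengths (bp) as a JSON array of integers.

Site scan:
  IvoII AAGTGGGT/0: at [20, 28, 81, 172, 191, 216, 235, 268] ⇒ [20, 28, 81, 172, 191, 216, 235, 268]
  NpsI CGGTTA/5: at [14, 51, 66, 73, 97, 115, 129, 149, 165, 203, 209, 228, 245, 252, 259] ⇒ [19, 56, 71, 78, 102, 120, 134, 154, 170, 208, 214, 233, 250, 257, 264]

All cut coordinates (distinct, sorted): [19, 20, 28, 56, 71, 78, 81, 102, 120, 134, 154, 170, 172, 191, 208, 214, 216, 233, 235, 250, 257, 264, 268]

Fragments:
  19→20: 1 bp
  20→28: 8 bp
  28→56: 28 bp
  56→71: 15 bp
  71→78: 7 bp
  78→81: 3 bp
  81→102: 21 bp
  102→120: 18 bp
  120→134: 14 bp
  134→154: 20 bp
  154→170: 16 bp
  170→172: 2 bp
  172→191: 19 bp
  191→208: 17 bp
  208→214: 6 bp
  214→216: 2 bp
  216→233: 17 bp
  233→235: 2 bp
  235→250: 15 bp
  250→257: 7 bp
  257→264: 7 bp
  264→268: 4 bp
  268→19 (wrap): 273-268+19 = 24 bp

[1,2,2,2,3,4,6,7,7,7,8,14,15,15,16,17,17,18,19,20,21,24,28]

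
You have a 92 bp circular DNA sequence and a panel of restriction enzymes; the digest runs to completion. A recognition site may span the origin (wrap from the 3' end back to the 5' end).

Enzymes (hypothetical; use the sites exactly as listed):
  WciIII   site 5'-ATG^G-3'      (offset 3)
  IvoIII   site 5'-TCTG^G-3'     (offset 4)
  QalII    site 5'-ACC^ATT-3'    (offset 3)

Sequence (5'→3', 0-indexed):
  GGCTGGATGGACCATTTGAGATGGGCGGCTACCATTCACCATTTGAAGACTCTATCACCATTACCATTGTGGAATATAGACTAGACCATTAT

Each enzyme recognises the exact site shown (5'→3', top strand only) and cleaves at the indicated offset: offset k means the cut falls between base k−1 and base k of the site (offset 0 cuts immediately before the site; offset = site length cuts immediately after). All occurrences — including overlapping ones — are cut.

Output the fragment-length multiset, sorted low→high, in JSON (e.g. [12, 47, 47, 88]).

[4,6,6,7,8,10,10,19,22]

Scan for sites:
  WciIII (ATGG, off=3): starts [6, 20, 90] → cuts [1, 9, 23]
  IvoIII (TCTGG, off=4): no sites
  QalII (ACCATT, off=3): starts [10, 30, 37, 56, 62, 84] → cuts [13, 33, 40, 59, 65, 87]

All cut coordinates (distinct, sorted): [1, 9, 13, 23, 33, 40, 59, 65, 87]

Fragments:
  1→9: 8 bp
  9→13: 4 bp
  13→23: 10 bp
  23→33: 10 bp
  33→40: 7 bp
  40→59: 19 bp
  59→65: 6 bp
  65→87: 22 bp
  87→1 (wrap): 92-87+1 = 6 bp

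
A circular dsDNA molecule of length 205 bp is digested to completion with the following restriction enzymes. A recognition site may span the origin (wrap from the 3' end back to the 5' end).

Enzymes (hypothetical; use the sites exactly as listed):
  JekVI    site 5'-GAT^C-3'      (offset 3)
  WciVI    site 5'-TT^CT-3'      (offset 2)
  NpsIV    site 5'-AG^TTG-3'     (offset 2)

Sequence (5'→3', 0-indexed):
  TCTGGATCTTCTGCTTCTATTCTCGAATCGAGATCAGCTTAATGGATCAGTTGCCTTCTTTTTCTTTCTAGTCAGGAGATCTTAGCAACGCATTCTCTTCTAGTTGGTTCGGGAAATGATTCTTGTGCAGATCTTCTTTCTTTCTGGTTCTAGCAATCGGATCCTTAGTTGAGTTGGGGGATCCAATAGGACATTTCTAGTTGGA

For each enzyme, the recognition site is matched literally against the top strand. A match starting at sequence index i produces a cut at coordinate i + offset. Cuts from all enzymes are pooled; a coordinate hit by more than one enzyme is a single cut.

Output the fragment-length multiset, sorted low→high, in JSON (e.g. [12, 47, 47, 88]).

Site scan:
  JekVI (GATC, off=3): starts [4, 31, 44, 77, 129, 159, 179, 203] → cuts [1, 7, 34, 47, 80, 132, 162, 182]
  WciVI (TTCT, off=2): starts [8, 14, 19, 55, 61, 65, 92, 97, 119, 133, 137, 141, 147, 194] → cuts [10, 16, 21, 57, 63, 67, 94, 99, 121, 135, 139, 143, 149, 196]
  NpsIV (AGTTG, off=2): starts [48, 101, 166, 171, 198] → cuts [50, 103, 168, 173, 200]

Pooled cuts: [1, 7, 10, 16, 21, 34, 47, 50, 57, 63, 67, 80, 94, 99, 103, 121, 132, 135, 139, 143, 149, 162, 168, 173, 182, 196, 200]

Fragments:
  1→7: 6 bp
  7→10: 3 bp
  10→16: 6 bp
  16→21: 5 bp
  21→34: 13 bp
  34→47: 13 bp
  47→50: 3 bp
  50→57: 7 bp
  57→63: 6 bp
  63→67: 4 bp
  67→80: 13 bp
  80→94: 14 bp
  94→99: 5 bp
  99→103: 4 bp
  103→121: 18 bp
  121→132: 11 bp
  132→135: 3 bp
  135→139: 4 bp
  139→143: 4 bp
  143→149: 6 bp
  149→162: 13 bp
  162→168: 6 bp
  168→173: 5 bp
  173→182: 9 bp
  182→196: 14 bp
  196→200: 4 bp
  200→1 (wrap): 205-200+1 = 6 bp

[3,3,3,4,4,4,4,4,5,5,5,6,6,6,6,6,6,7,9,11,13,13,13,13,14,14,18]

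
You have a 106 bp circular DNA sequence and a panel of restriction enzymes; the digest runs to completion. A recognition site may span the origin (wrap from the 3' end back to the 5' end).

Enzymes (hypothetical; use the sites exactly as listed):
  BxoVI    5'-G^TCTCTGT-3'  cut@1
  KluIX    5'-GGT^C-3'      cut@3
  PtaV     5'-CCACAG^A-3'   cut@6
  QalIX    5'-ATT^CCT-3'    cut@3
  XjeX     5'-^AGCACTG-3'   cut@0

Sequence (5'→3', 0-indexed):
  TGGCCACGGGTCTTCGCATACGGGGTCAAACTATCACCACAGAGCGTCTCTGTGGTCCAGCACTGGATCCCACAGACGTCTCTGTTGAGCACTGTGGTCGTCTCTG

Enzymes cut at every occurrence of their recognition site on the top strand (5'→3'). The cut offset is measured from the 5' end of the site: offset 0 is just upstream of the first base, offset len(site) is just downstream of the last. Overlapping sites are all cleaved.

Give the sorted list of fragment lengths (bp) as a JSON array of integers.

Per-enzyme occurrences:
  BxoVI (GTCTCTGT, off=1): starts [45, 77, 99] → cuts [46, 78, 100]
  KluIX (GGTC, off=3): starts [8, 23, 53, 95] → cuts [11, 26, 56, 98]
  PtaV (CCACAGA, off=6): starts [36, 69] → cuts [42, 75]
  QalIX (ATTCCT, off=3): no sites
  XjeX (AGCACTG, off=0): starts [58, 87] → cuts [58, 87]

Pooled cuts: [11, 26, 42, 46, 56, 58, 75, 78, 87, 98, 100]

Fragments:
  11→26: 15 bp
  26→42: 16 bp
  42→46: 4 bp
  46→56: 10 bp
  56→58: 2 bp
  58→75: 17 bp
  75→78: 3 bp
  78→87: 9 bp
  87→98: 11 bp
  98→100: 2 bp
  100→11 (wrap): 106-100+11 = 17 bp

[2,2,3,4,9,10,11,15,16,17,17]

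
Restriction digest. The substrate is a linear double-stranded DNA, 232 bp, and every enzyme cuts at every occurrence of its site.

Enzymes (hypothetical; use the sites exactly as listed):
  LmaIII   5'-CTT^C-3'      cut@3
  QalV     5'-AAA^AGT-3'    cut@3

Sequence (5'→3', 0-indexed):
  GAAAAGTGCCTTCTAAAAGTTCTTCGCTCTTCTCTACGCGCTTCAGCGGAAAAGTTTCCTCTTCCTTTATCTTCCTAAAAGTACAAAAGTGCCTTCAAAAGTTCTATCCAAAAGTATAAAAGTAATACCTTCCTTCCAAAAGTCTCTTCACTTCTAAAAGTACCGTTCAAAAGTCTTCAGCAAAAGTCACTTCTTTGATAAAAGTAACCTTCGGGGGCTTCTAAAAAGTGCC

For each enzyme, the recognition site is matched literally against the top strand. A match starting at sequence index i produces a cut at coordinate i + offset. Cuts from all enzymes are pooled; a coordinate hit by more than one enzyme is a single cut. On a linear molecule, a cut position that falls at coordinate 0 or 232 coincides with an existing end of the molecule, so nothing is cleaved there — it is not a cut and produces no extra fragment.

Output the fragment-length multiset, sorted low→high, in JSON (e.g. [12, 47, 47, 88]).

Site scan:
  LmaIII CTTC/3: at [9, 21, 28, 40, 60, 70, 92, 128, 132, 145, 150, 174, 189, 208, 217] ⇒ [12, 24, 31, 43, 63, 73, 95, 131, 135, 148, 153, 177, 192, 211, 220]
  QalV AAAAGT/3: at [1, 14, 49, 76, 84, 96, 109, 117, 137, 155, 168, 181, 199, 223] ⇒ [4, 17, 52, 79, 87, 99, 112, 120, 140, 158, 171, 184, 202, 226]

All cut coordinates (distinct, sorted): [4, 12, 17, 24, 31, 43, 52, 63, 73, 79, 87, 95, 99, 112, 120, 131, 135, 140, 148, 153, 158, 171, 177, 184, 192, 202, 211, 220, 226]

Fragment lengths:
  [0,4): 4 bp
  [4,12): 8 bp
  [12,17): 5 bp
  [17,24): 7 bp
  [24,31): 7 bp
  [31,43): 12 bp
  [43,52): 9 bp
  [52,63): 11 bp
  [63,73): 10 bp
  [73,79): 6 bp
  [79,87): 8 bp
  [87,95): 8 bp
  [95,99): 4 bp
  [99,112): 13 bp
  [112,120): 8 bp
  [120,131): 11 bp
  [131,135): 4 bp
  [135,140): 5 bp
  [140,148): 8 bp
  [148,153): 5 bp
  [153,158): 5 bp
  [158,171): 13 bp
  [171,177): 6 bp
  [177,184): 7 bp
  [184,192): 8 bp
  [192,202): 10 bp
  [202,211): 9 bp
  [211,220): 9 bp
  [220,226): 6 bp
  [226,232): 6 bp

[4,4,4,5,5,5,5,6,6,6,6,7,7,7,8,8,8,8,8,8,9,9,9,10,10,11,11,12,13,13]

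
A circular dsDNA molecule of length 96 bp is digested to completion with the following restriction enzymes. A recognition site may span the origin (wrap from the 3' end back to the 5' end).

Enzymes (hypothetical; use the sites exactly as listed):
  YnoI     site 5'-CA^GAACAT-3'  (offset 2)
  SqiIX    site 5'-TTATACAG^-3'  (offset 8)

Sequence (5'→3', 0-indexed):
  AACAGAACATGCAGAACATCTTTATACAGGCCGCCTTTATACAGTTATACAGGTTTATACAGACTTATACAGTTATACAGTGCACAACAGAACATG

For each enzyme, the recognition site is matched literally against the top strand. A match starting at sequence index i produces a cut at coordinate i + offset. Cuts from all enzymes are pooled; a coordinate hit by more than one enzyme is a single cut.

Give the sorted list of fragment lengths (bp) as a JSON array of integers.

Site scan:
  YnoI (CAGAACAT, off=2): starts [2, 11, 87] → cuts [4, 13, 89]
  SqiIX (TTATACAG, off=8): starts [21, 36, 44, 54, 64, 72] → cuts [29, 44, 52, 62, 72, 80]

All cut coordinates (distinct, sorted): [4, 13, 29, 44, 52, 62, 72, 80, 89]

Fragments:
  4→13: 9 bp
  13→29: 16 bp
  29→44: 15 bp
  44→52: 8 bp
  52→62: 10 bp
  62→72: 10 bp
  72→80: 8 bp
  80→89: 9 bp
  89→4 (wrap): 96-89+4 = 11 bp

[8,8,9,9,10,10,11,15,16]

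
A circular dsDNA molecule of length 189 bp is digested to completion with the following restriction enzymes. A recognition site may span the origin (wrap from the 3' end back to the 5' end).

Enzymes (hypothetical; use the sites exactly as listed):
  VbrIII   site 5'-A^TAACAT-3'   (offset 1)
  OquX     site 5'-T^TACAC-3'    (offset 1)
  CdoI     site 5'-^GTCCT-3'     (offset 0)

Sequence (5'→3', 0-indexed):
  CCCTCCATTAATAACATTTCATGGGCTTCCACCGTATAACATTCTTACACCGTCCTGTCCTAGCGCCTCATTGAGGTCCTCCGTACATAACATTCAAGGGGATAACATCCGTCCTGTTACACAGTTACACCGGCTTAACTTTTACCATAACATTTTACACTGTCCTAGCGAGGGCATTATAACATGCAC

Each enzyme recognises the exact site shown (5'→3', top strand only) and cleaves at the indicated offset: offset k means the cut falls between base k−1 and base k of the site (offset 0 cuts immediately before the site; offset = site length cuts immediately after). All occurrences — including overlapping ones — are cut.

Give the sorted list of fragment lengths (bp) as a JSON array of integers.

[5,6,6,7,8,8,8,9,12,15,18,19,21,22,25]

Per-enzyme occurrences:
  VbrIII (ATAACAT, off=1): starts [10, 35, 86, 101, 146, 178] → cuts [11, 36, 87, 102, 147, 179]
  OquX (TTACAC, off=1): starts [44, 116, 124, 154] → cuts [45, 117, 125, 155]
  CdoI (GTCCT, off=0): starts [51, 56, 75, 110, 161] → cuts [51, 56, 75, 110, 161]

Pooled cuts: [11, 36, 45, 51, 56, 75, 87, 102, 110, 117, 125, 147, 155, 161, 179]

Fragments:
  11→36: 25 bp
  36→45: 9 bp
  45→51: 6 bp
  51→56: 5 bp
  56→75: 19 bp
  75→87: 12 bp
  87→102: 15 bp
  102→110: 8 bp
  110→117: 7 bp
  117→125: 8 bp
  125→147: 22 bp
  147→155: 8 bp
  155→161: 6 bp
  161→179: 18 bp
  179→11 (wrap): 189-179+11 = 21 bp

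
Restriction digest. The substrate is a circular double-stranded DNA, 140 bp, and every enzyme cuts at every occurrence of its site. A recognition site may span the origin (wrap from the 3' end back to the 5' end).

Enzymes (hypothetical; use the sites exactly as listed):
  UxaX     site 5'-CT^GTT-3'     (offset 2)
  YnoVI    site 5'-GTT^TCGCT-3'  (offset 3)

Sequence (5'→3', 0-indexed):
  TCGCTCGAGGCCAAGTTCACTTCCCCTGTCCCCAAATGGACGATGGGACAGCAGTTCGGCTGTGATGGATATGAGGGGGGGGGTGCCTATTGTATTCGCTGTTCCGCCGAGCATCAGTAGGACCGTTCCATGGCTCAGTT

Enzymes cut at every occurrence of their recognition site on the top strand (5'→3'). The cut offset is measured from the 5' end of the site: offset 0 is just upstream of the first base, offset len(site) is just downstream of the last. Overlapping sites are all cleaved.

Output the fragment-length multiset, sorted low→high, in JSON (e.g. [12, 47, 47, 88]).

[40,100]

Scan for sites:
  UxaX CTGTT/2: at [98] ⇒ [100]
  YnoVI GTTTCGCT/3: at [137] ⇒ [0]

All cut coordinates (distinct, sorted): [0, 100]

Fragment lengths:
  0→100: 100 bp
  100→0 (wrap): 140-100+0 = 40 bp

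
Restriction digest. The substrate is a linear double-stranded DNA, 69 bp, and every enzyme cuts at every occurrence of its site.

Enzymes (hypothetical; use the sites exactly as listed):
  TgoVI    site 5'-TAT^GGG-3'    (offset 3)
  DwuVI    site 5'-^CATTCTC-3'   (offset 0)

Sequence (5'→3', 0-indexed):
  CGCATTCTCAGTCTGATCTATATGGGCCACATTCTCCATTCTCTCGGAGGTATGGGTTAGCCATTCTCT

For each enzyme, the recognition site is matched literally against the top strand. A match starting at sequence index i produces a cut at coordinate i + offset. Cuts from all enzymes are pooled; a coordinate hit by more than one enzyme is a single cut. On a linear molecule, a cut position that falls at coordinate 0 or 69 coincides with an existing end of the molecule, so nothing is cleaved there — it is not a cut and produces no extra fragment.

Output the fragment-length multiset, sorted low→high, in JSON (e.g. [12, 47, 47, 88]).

[2,6,7,8,8,17,21]

Site scan:
  TgoVI (TATGGG, off=3): starts [20, 50] → cuts [23, 53]
  DwuVI (CATTCTC, off=0): starts [2, 29, 36, 61] → cuts [2, 29, 36, 61]

All cut coordinates (distinct, sorted): [2, 23, 29, 36, 53, 61]

Fragments:
  [0,2): 2 bp
  [2,23): 21 bp
  [23,29): 6 bp
  [29,36): 7 bp
  [36,53): 17 bp
  [53,61): 8 bp
  [61,69): 8 bp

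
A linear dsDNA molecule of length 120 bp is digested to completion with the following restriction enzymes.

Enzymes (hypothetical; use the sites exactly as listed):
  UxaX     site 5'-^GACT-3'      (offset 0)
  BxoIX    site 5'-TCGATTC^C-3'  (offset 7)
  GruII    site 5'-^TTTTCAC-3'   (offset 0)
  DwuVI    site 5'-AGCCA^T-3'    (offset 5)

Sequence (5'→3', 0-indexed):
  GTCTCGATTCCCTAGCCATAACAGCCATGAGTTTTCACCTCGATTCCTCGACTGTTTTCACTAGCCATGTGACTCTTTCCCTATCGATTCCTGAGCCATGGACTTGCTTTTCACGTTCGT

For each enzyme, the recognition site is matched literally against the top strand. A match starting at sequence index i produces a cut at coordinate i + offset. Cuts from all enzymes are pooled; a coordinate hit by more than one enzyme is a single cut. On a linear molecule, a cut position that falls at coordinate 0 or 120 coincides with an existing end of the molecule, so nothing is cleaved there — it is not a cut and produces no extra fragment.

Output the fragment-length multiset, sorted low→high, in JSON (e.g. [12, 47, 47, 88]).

Scan for sites:
  UxaX GACT/0: at [49, 70, 100] ⇒ [49, 70, 100]
  BxoIX TCGATTCC/7: at [3, 39, 83] ⇒ [10, 46, 90]
  GruII TTTTCAC/0: at [31, 54, 107] ⇒ [31, 54, 107]
  DwuVI AGCCAT/5: at [13, 22, 62, 93] ⇒ [18, 27, 67, 98]

All cut coordinates (distinct, sorted): [10, 18, 27, 31, 46, 49, 54, 67, 70, 90, 98, 100, 107]

Fragments:
  [0,10): 10 bp
  [10,18): 8 bp
  [18,27): 9 bp
  [27,31): 4 bp
  [31,46): 15 bp
  [46,49): 3 bp
  [49,54): 5 bp
  [54,67): 13 bp
  [67,70): 3 bp
  [70,90): 20 bp
  [90,98): 8 bp
  [98,100): 2 bp
  [100,107): 7 bp
  [107,120): 13 bp

[2,3,3,4,5,7,8,8,9,10,13,13,15,20]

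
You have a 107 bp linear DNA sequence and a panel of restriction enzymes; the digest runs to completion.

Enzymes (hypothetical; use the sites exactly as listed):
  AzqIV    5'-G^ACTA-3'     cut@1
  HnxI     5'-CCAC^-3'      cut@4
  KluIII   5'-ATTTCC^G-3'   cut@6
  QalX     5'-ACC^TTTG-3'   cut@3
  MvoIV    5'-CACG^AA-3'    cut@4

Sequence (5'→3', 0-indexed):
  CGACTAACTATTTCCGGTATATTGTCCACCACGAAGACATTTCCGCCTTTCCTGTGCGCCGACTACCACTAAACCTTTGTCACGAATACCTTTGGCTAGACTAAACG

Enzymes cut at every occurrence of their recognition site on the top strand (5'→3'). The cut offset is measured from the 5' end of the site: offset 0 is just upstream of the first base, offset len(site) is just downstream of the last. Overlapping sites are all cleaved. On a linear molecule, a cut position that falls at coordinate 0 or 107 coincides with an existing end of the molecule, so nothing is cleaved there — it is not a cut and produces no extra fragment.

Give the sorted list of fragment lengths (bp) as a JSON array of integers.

[1,2,3,6,6,8,8,9,9,11,13,14,17]

Site scan:
  AzqIV (GACTA, off=1): starts [1, 60, 98] → cuts [2, 61, 99]
  HnxI (CCAC, off=4): starts [25, 28, 65] → cuts [29, 32, 69]
  KluIII (ATTTCCG, off=6): starts [9, 38] → cuts [15, 44]
  QalX (ACCTTTG, off=3): starts [72, 87] → cuts [75, 90]
  MvoIV (CACGAA, off=4): starts [29, 80] → cuts [33, 84]

Pooled cuts: [2, 15, 29, 32, 33, 44, 61, 69, 75, 84, 90, 99]

Fragment lengths:
  [0,2): 2 bp
  [2,15): 13 bp
  [15,29): 14 bp
  [29,32): 3 bp
  [32,33): 1 bp
  [33,44): 11 bp
  [44,61): 17 bp
  [61,69): 8 bp
  [69,75): 6 bp
  [75,84): 9 bp
  [84,90): 6 bp
  [90,99): 9 bp
  [99,107): 8 bp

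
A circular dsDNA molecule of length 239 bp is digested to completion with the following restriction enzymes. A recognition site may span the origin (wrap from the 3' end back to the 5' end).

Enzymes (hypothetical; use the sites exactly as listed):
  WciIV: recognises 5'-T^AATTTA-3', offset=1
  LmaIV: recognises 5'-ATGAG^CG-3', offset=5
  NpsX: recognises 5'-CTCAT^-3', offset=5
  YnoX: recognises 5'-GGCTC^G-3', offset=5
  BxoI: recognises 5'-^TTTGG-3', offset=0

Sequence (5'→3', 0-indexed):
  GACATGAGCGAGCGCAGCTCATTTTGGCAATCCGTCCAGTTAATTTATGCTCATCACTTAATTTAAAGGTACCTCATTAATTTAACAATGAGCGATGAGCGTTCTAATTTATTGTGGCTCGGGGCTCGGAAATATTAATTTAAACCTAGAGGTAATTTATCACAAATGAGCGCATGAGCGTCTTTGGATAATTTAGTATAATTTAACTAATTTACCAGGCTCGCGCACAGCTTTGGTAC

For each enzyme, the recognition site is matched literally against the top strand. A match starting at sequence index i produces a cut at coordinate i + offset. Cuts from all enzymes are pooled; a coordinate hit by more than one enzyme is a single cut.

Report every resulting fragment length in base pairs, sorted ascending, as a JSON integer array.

Per-enzyme occurrences:
  WciIV (TAATTTA, off=1): starts [40, 58, 77, 104, 135, 152, 188, 198, 207] → cuts [41, 59, 78, 105, 136, 153, 189, 199, 208]
  LmaIV (ATGAGCG, off=5): starts [3, 87, 94, 165, 173] → cuts [8, 92, 99, 170, 178]
  NpsX (CTCAT, off=5): starts [17, 49, 72] → cuts [22, 54, 77]
  YnoX (GGCTCG, off=5): starts [115, 122, 217] → cuts [120, 127, 222]
  BxoI (TTTGG, off=0): starts [22, 182, 231] → cuts [22, 182, 231]

Pooled cuts: [8, 22, 41, 54, 59, 77, 78, 92, 99, 105, 120, 127, 136, 153, 170, 178, 182, 189, 199, 208, 222, 231]

Fragment lengths:
  8→22: 14 bp
  22→41: 19 bp
  41→54: 13 bp
  54→59: 5 bp
  59→77: 18 bp
  77→78: 1 bp
  78→92: 14 bp
  92→99: 7 bp
  99→105: 6 bp
  105→120: 15 bp
  120→127: 7 bp
  127→136: 9 bp
  136→153: 17 bp
  153→170: 17 bp
  170→178: 8 bp
  178→182: 4 bp
  182→189: 7 bp
  189→199: 10 bp
  199→208: 9 bp
  208→222: 14 bp
  222→231: 9 bp
  231→8 (wrap): 239-231+8 = 16 bp

[1,4,5,6,7,7,7,8,9,9,9,10,13,14,14,14,15,16,17,17,18,19]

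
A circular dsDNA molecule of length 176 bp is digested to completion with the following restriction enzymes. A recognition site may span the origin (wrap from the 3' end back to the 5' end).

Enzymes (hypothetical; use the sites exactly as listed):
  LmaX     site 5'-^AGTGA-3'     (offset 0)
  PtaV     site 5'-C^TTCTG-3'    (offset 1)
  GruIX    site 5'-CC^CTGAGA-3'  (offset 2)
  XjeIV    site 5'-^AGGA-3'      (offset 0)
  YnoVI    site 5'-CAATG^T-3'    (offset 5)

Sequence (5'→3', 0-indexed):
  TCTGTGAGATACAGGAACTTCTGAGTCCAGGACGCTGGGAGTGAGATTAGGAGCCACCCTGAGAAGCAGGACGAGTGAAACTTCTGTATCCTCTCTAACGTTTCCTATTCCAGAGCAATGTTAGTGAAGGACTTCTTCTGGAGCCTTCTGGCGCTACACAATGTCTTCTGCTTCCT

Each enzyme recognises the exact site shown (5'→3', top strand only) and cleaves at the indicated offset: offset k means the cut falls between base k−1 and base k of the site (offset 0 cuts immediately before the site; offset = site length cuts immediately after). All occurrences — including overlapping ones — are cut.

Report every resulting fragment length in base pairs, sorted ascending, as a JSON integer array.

Per-enzyme occurrences:
  LmaX AGTGA/0: at [39, 73, 122] ⇒ [39, 73, 122]
  PtaV CTTCTG/1: at [17, 80, 134, 144, 164, 174] ⇒ [18, 81, 135, 145, 165, 175]
  GruIX CCCTGAGA/2: at [56] ⇒ [58]
  XjeIV AGGA/0: at [12, 28, 48, 67, 127] ⇒ [12, 28, 48, 67, 127]
  YnoVI CAATGT/5: at [115, 158] ⇒ [120, 163]

Pooled cuts: [12, 18, 28, 39, 48, 58, 67, 73, 81, 120, 122, 127, 135, 145, 163, 165, 175]

Fragments:
  12→18: 6 bp
  18→28: 10 bp
  28→39: 11 bp
  39→48: 9 bp
  48→58: 10 bp
  58→67: 9 bp
  67→73: 6 bp
  73→81: 8 bp
  81→120: 39 bp
  120→122: 2 bp
  122→127: 5 bp
  127→135: 8 bp
  135→145: 10 bp
  145→163: 18 bp
  163→165: 2 bp
  165→175: 10 bp
  175→12 (wrap): 176-175+12 = 13 bp

[2,2,5,6,6,8,8,9,9,10,10,10,10,11,13,18,39]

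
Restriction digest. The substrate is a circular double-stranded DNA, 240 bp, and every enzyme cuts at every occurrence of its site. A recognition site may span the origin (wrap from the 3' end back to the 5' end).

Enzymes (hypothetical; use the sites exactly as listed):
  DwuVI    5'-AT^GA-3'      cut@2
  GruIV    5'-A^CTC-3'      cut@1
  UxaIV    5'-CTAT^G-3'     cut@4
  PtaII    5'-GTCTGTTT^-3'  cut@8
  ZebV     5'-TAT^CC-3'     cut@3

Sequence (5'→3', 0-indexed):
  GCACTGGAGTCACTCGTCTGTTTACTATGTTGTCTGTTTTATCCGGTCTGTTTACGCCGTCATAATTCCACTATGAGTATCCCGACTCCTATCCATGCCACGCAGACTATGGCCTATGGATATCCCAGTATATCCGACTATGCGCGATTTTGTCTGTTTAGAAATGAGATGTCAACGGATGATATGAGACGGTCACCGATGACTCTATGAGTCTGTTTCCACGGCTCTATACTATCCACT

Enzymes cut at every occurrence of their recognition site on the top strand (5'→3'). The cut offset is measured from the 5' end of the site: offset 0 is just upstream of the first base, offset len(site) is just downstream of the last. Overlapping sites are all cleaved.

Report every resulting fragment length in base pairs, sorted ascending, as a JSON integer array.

[2,3,5,5,5,6,6,6,6,7,7,8,10,10,11,11,11,15,15,17,17,18,18,21]

Site scan:
  DwuVI ATGA/2: at [72, 163, 178, 183, 198, 206] ⇒ [74, 165, 180, 185, 200, 208]
  GruIV ACTC/1: at [11, 84, 201] ⇒ [12, 85, 202]
  UxaIV CTATG/4: at [24, 70, 106, 113, 137, 204] ⇒ [28, 74, 110, 117, 141, 208]
  PtaII GTCTGTTT/8: at [15, 31, 45, 151, 210] ⇒ [23, 39, 53, 159, 218]
  ZebV TATCC/3: at [39, 77, 89, 120, 130, 232] ⇒ [42, 80, 92, 123, 133, 235]

All cut coordinates (distinct, sorted): [12, 23, 28, 39, 42, 53, 74, 80, 85, 92, 110, 117, 123, 133, 141, 159, 165, 180, 185, 200, 202, 208, 218, 235]

Fragment lengths:
  12→23: 11 bp
  23→28: 5 bp
  28→39: 11 bp
  39→42: 3 bp
  42→53: 11 bp
  53→74: 21 bp
  74→80: 6 bp
  80→85: 5 bp
  85→92: 7 bp
  92→110: 18 bp
  110→117: 7 bp
  117→123: 6 bp
  123→133: 10 bp
  133→141: 8 bp
  141→159: 18 bp
  159→165: 6 bp
  165→180: 15 bp
  180→185: 5 bp
  185→200: 15 bp
  200→202: 2 bp
  202→208: 6 bp
  208→218: 10 bp
  218→235: 17 bp
  235→12 (wrap): 240-235+12 = 17 bp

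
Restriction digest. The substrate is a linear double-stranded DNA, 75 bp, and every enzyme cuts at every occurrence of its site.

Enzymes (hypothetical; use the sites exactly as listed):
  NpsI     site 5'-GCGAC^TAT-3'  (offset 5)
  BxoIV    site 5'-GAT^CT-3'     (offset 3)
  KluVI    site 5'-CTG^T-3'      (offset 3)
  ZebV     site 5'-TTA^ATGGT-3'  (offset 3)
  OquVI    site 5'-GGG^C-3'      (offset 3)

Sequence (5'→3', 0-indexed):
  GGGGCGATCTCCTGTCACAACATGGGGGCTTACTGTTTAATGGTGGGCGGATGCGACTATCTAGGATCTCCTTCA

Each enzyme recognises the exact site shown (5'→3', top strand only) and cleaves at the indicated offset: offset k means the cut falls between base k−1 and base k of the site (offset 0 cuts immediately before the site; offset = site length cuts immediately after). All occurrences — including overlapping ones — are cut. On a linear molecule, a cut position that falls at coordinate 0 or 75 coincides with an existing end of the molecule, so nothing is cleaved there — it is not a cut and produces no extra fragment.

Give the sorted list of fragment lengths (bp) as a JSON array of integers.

Scan for sites:
  NpsI (GCGACTAT, off=5): starts [52] → cuts [57]
  BxoIV (GATCT, off=3): starts [5, 64] → cuts [8, 67]
  KluVI (CTGT, off=3): starts [11, 32] → cuts [14, 35]
  ZebV (TTAATGGT, off=3): starts [36] → cuts [39]
  OquVI (GGGC, off=3): starts [1, 25, 44] → cuts [4, 28, 47]

Pooled cuts: [4, 8, 14, 28, 35, 39, 47, 57, 67]

Fragments:
  [0,4): 4 bp
  [4,8): 4 bp
  [8,14): 6 bp
  [14,28): 14 bp
  [28,35): 7 bp
  [35,39): 4 bp
  [39,47): 8 bp
  [47,57): 10 bp
  [57,67): 10 bp
  [67,75): 8 bp

[4,4,4,6,7,8,8,10,10,14]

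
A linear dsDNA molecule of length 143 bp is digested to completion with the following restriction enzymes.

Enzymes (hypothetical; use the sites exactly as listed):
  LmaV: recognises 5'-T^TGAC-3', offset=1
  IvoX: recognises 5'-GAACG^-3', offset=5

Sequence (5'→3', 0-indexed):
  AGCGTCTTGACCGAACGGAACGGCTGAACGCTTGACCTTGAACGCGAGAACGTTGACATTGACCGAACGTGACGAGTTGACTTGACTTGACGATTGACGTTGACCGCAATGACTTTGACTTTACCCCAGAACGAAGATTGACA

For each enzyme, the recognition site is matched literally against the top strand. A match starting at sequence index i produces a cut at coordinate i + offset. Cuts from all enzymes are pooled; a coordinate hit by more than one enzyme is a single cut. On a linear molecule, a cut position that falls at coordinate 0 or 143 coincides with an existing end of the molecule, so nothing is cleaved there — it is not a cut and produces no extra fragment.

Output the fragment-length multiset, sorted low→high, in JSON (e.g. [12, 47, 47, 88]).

[1,2,5,5,5,5,5,6,6,7,7,8,8,8,10,10,12,15,18]

Site scan:
  LmaV TTGAC/1: at [6, 31, 52, 58, 76, 81, 86, 93, 99, 114, 137] ⇒ [7, 32, 53, 59, 77, 82, 87, 94, 100, 115, 138]
  IvoX GAACG/5: at [12, 17, 25, 39, 47, 64, 128] ⇒ [17, 22, 30, 44, 52, 69, 133]

All cut coordinates (distinct, sorted): [7, 17, 22, 30, 32, 44, 52, 53, 59, 69, 77, 82, 87, 94, 100, 115, 133, 138]

Fragment lengths:
  [0,7): 7 bp
  [7,17): 10 bp
  [17,22): 5 bp
  [22,30): 8 bp
  [30,32): 2 bp
  [32,44): 12 bp
  [44,52): 8 bp
  [52,53): 1 bp
  [53,59): 6 bp
  [59,69): 10 bp
  [69,77): 8 bp
  [77,82): 5 bp
  [82,87): 5 bp
  [87,94): 7 bp
  [94,100): 6 bp
  [100,115): 15 bp
  [115,133): 18 bp
  [133,138): 5 bp
  [138,143): 5 bp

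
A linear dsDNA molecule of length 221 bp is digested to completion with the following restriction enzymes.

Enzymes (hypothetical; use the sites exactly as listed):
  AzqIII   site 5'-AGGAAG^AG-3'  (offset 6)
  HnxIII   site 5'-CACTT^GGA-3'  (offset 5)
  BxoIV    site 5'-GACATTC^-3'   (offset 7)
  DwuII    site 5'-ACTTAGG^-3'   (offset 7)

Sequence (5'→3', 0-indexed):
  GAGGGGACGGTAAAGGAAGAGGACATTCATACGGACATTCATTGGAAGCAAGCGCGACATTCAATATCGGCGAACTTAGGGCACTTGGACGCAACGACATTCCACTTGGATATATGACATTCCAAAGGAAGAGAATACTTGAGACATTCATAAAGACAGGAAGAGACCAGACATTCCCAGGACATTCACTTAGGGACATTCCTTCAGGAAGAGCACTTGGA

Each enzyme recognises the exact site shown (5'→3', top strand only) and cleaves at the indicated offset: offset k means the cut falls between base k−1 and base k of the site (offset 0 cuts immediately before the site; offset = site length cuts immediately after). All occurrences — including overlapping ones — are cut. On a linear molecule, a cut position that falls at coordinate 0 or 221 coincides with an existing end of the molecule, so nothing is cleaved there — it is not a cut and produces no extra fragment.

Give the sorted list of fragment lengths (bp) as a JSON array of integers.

[3,5,6,7,7,7,9,9,10,11,12,13,14,15,16,18,18,19,22]

Per-enzyme occurrences:
  AzqIII (AGGAAGAG, off=6): starts [13, 125, 157, 205] → cuts [19, 131, 163, 211]
  HnxIII (CACTTGGA, off=5): starts [81, 102, 213] → cuts [86, 107, 218]
  BxoIV (GACATTC, off=7): starts [21, 33, 55, 95, 115, 142, 169, 180, 194] → cuts [28, 40, 62, 102, 122, 149, 176, 187, 201]
  DwuII (ACTTAGG, off=7): starts [73, 187] → cuts [80, 194]

Pooled cuts: [19, 28, 40, 62, 80, 86, 102, 107, 122, 131, 149, 163, 176, 187, 194, 201, 211, 218]

Fragments:
  [0,19): 19 bp
  [19,28): 9 bp
  [28,40): 12 bp
  [40,62): 22 bp
  [62,80): 18 bp
  [80,86): 6 bp
  [86,102): 16 bp
  [102,107): 5 bp
  [107,122): 15 bp
  [122,131): 9 bp
  [131,149): 18 bp
  [149,163): 14 bp
  [163,176): 13 bp
  [176,187): 11 bp
  [187,194): 7 bp
  [194,201): 7 bp
  [201,211): 10 bp
  [211,218): 7 bp
  [218,221): 3 bp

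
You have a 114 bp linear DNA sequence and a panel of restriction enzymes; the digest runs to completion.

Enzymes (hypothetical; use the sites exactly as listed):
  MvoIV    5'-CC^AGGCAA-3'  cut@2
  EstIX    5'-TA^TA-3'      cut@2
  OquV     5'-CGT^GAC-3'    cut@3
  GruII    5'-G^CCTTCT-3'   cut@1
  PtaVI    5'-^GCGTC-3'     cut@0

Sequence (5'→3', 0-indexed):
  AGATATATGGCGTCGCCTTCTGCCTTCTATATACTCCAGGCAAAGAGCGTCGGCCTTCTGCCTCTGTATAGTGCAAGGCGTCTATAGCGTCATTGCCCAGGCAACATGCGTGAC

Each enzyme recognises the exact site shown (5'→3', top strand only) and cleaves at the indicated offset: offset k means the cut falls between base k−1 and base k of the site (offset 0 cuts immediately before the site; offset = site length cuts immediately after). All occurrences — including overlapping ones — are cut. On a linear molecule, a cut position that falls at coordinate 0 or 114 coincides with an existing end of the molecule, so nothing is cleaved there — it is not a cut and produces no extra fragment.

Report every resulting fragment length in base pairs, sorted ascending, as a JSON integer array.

[2,2,3,4,5,6,6,7,7,7,7,9,9,12,13,15]

Scan for sites:
  MvoIV (CCAGGCAA, off=2): starts [35, 96] → cuts [37, 98]
  EstIX (TATA, off=2): starts [3, 27, 29, 66, 82] → cuts [5, 29, 31, 68, 84]
  OquV (CGTGAC, off=3): starts [108] → cuts [111]
  GruII (GCCTTCT, off=1): starts [14, 21, 52] → cuts [15, 22, 53]
  PtaVI (GCGTC, off=0): starts [9, 46, 77, 86] → cuts [9, 46, 77, 86]

All cut coordinates (distinct, sorted): [5, 9, 15, 22, 29, 31, 37, 46, 53, 68, 77, 84, 86, 98, 111]

Fragment lengths:
  [0,5): 5 bp
  [5,9): 4 bp
  [9,15): 6 bp
  [15,22): 7 bp
  [22,29): 7 bp
  [29,31): 2 bp
  [31,37): 6 bp
  [37,46): 9 bp
  [46,53): 7 bp
  [53,68): 15 bp
  [68,77): 9 bp
  [77,84): 7 bp
  [84,86): 2 bp
  [86,98): 12 bp
  [98,111): 13 bp
  [111,114): 3 bp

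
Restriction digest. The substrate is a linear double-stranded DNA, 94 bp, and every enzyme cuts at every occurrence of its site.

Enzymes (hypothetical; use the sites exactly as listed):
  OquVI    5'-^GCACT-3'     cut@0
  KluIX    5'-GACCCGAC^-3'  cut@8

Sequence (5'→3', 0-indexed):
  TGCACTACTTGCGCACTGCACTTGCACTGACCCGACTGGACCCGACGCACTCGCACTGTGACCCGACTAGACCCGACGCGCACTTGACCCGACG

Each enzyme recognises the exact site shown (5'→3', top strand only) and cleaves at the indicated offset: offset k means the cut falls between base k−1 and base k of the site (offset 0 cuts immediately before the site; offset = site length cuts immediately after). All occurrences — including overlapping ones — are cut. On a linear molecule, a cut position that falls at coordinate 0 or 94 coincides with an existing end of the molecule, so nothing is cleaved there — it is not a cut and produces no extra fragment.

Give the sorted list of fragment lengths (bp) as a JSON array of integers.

Site scan:
  OquVI GCACT/0: at [1, 12, 17, 23, 46, 52, 79] ⇒ [1, 12, 17, 23, 46, 52, 79]
  KluIX GACCCGAC/8: at [28, 38, 59, 69, 85] ⇒ [36, 46, 67, 77, 93]

All cut coordinates (distinct, sorted): [1, 12, 17, 23, 36, 46, 52, 67, 77, 79, 93]

Fragments:
  [0,1): 1 bp
  [1,12): 11 bp
  [12,17): 5 bp
  [17,23): 6 bp
  [23,36): 13 bp
  [36,46): 10 bp
  [46,52): 6 bp
  [52,67): 15 bp
  [67,77): 10 bp
  [77,79): 2 bp
  [79,93): 14 bp
  [93,94): 1 bp

[1,1,2,5,6,6,10,10,11,13,14,15]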